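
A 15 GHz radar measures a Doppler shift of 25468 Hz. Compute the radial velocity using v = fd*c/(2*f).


v = 25468 * 3e8 / (2 * 15000000000.0) = 254.7 m/s

254.7 m/s


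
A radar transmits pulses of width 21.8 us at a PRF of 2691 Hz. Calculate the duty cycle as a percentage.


DC = 21.8e-6 * 2691 * 100 = 5.87%

5.87%


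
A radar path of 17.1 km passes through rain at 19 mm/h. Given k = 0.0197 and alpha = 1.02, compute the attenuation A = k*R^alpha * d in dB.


gamma = 0.0197 * 19^1.02 = 0.397004 dB/km
A = 0.397004 * 17.1 = 6.79 dB

6.79 dB


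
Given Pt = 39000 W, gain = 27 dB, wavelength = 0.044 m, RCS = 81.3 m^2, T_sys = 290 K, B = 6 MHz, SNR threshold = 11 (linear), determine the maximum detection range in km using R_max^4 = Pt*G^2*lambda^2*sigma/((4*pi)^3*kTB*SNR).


G_lin = 10^(27/10) = 501.187234
R^4 = 39000 * 501.187234^2 * 0.044^2 * 81.3 / ((4*pi)^3 * 1.38e-23 * 290 * 6000000.0 * 11)
R^4 = 2.94178e18 m^4
R_max = (2.94178e18)^(1/4) = 41414.5 m = 41.4 km

41.4 km


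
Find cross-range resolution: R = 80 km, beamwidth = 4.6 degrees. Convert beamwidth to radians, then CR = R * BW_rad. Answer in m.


BW_rad = 0.080285146
CR = 80000 * 0.080285146 = 6422.8 m

6422.8 m


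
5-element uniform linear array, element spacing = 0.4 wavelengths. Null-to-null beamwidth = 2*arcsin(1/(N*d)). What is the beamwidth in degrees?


1/(N*d) = 1/(5*0.4) = 0.5
BW = 2*arcsin(0.5) = 60.0 degrees

60.0 degrees


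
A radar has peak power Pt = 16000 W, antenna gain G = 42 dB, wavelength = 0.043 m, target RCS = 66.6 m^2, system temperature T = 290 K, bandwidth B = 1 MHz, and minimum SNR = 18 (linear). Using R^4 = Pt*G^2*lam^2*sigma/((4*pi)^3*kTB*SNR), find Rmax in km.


G_lin = 10^(42/10) = 15848.931925
R^4 = 16000 * 15848.931925^2 * 0.043^2 * 66.6 / ((4*pi)^3 * 1.38e-23 * 290 * 1000000.0 * 18)
R^4 = 3.4622e21 m^4
R_max = (3.4622e21)^(1/4) = 242570.5 m = 242.6 km

242.6 km


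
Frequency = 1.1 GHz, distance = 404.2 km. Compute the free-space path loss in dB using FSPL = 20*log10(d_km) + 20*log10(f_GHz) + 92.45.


20*log10(404.2) = 52.13
20*log10(1.1) = 0.83
FSPL = 145.4 dB

145.4 dB


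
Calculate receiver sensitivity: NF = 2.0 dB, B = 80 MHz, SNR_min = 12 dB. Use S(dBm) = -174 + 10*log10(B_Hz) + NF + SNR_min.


10*log10(80000000.0) = 79.03
S = -174 + 79.03 + 2.0 + 12 = -81.0 dBm

-81.0 dBm


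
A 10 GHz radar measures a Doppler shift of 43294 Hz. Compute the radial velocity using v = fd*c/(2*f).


v = 43294 * 3e8 / (2 * 10000000000.0) = 649.4 m/s

649.4 m/s


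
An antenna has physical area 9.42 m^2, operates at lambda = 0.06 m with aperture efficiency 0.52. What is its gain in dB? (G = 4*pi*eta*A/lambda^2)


G_linear = 4*pi*0.52*9.42/0.06^2 = 17098.64
G_dB = 10*log10(17098.64) = 42.3 dB

42.3 dB


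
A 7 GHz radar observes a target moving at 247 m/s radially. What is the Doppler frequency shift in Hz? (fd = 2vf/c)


fd = 2 * 247 * 7000000000.0 / 3e8 = 11526.7 Hz

11526.7 Hz


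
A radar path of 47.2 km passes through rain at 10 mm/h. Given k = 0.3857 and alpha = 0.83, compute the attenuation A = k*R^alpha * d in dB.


gamma = 0.3857 * 10^0.83 = 2.607652 dB/km
A = 2.607652 * 47.2 = 123.08 dB

123.08 dB


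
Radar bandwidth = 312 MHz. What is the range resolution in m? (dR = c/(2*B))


dR = 3e8 / (2 * 312000000.0) = 0.48 m

0.48 m


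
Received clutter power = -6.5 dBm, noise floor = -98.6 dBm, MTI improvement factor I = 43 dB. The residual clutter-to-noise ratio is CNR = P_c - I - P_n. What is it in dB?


CNR = -6.5 - 43 - (-98.6) = 49.1 dB

49.1 dB


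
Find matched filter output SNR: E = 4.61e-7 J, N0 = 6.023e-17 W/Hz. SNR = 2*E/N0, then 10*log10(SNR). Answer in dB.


SNR_lin = 2 * 4.61e-7 / 6.023e-17 = 1.531e10
SNR_dB = 10*log10(1.531e10) = 101.8 dB

101.8 dB


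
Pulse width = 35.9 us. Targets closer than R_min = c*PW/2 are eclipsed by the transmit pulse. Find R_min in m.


R_min = 3e8 * 35.9e-6 / 2 = 5385.0 m

5385.0 m


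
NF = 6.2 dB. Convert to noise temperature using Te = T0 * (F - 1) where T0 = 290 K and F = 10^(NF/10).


NF_lin = 10^(6.2/10) = 4.168694
Te = 290 * (4.168694 - 1) = 918.9 K

918.9 K


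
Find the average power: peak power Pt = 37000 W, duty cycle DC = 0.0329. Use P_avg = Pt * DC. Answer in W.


P_avg = 37000 * 0.0329 = 1217.3 W

1217.3 W


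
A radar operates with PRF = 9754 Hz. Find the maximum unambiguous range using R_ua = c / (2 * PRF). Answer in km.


R_ua = 3e8 / (2 * 9754) = 15378.3 m = 15.4 km

15.4 km


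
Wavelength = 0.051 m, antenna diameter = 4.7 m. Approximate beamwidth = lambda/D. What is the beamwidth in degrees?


BW_rad = 0.051 / 4.7 = 0.010851
BW_deg = 0.62 degrees

0.62 degrees


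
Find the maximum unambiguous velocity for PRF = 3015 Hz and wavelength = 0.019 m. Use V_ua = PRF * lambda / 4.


V_ua = 3015 * 0.019 / 4 = 14.3 m/s

14.3 m/s


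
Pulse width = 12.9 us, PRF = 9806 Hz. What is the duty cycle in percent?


DC = 12.9e-6 * 9806 * 100 = 12.65%

12.65%


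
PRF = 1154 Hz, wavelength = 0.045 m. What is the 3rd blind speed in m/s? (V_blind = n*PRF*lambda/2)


V_blind = 3 * 1154 * 0.045 / 2 = 77.9 m/s

77.9 m/s


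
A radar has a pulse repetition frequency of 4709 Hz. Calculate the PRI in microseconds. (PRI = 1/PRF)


PRI = 1/4709 = 0.0002123593 s = 212.4 us

212.4 us


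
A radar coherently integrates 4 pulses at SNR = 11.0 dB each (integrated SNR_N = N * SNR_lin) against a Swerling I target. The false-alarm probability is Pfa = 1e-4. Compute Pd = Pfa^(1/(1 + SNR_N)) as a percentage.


SNR_lin = 10^(11.0/10) = 12.58925
SNR_N = 4 * 12.58925 = 50.357
1/(1 + SNR_N) = 1/51.357 = 0.0194715
Pd = (1e-4)^0.0194715 = 0.83582
Pd = 83.6%

83.6%


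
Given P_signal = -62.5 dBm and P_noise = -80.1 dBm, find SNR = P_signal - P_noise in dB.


SNR = -62.5 - (-80.1) = 17.6 dB

17.6 dB


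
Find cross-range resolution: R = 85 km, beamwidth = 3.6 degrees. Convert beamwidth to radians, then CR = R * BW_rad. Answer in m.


BW_rad = 0.062831853
CR = 85000 * 0.062831853 = 5340.7 m

5340.7 m


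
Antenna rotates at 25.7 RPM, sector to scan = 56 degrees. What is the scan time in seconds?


t = 56 / (25.7 * 360) * 60 = 0.36 s

0.36 s


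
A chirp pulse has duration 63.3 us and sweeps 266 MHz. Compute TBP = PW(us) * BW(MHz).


TBP = 63.3 * 266 = 16837.8

16837.8


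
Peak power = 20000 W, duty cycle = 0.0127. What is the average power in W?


P_avg = 20000 * 0.0127 = 254.0 W

254.0 W


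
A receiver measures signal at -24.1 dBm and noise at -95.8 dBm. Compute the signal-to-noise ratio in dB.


SNR = -24.1 - (-95.8) = 71.7 dB

71.7 dB


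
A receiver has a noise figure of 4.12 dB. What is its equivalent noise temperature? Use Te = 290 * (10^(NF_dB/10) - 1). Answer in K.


NF_lin = 10^(4.12/10) = 2.58226
Te = 290 * (2.58226 - 1) = 458.9 K

458.9 K


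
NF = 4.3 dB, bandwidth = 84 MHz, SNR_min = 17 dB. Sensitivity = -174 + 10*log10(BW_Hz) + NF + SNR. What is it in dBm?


10*log10(84000000.0) = 79.24
S = -174 + 79.24 + 4.3 + 17 = -73.5 dBm

-73.5 dBm


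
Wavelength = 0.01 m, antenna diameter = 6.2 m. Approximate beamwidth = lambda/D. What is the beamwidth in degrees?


BW_rad = 0.01 / 6.2 = 0.001613
BW_deg = 0.09 degrees

0.09 degrees


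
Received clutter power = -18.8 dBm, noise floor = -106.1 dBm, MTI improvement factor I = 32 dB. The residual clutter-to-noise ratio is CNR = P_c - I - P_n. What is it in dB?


CNR = -18.8 - 32 - (-106.1) = 55.3 dB

55.3 dB


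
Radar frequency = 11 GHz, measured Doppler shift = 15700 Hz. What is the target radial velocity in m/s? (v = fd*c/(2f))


v = 15700 * 3e8 / (2 * 11000000000.0) = 214.1 m/s

214.1 m/s


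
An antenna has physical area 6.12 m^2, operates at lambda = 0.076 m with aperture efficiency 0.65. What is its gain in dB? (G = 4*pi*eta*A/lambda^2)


G_linear = 4*pi*0.65*6.12/0.076^2 = 8654.61
G_dB = 10*log10(8654.61) = 39.4 dB

39.4 dB


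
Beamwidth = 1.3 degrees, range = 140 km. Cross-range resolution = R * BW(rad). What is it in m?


BW_rad = 0.02268928
CR = 140000 * 0.02268928 = 3176.5 m

3176.5 m


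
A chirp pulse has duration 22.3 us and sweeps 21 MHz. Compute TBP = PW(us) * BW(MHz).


TBP = 22.3 * 21 = 468.3

468.3


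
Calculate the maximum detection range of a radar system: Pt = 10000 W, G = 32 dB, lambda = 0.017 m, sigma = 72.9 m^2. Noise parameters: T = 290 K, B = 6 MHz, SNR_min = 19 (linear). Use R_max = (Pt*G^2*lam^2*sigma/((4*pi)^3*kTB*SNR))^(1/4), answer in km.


G_lin = 10^(32/10) = 1584.893192
R^4 = 10000 * 1584.893192^2 * 0.017^2 * 72.9 / ((4*pi)^3 * 1.38e-23 * 290 * 6000000.0 * 19)
R^4 = 5.84539e17 m^4
R_max = (5.84539e17)^(1/4) = 27650.5 m = 27.7 km

27.7 km


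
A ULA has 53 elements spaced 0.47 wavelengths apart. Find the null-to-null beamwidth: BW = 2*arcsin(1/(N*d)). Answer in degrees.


1/(N*d) = 1/(53*0.47) = 0.040145
BW = 2*arcsin(0.040145) = 4.6 degrees

4.6 degrees


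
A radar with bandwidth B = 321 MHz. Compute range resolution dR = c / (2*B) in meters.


dR = 3e8 / (2 * 321000000.0) = 0.47 m

0.47 m


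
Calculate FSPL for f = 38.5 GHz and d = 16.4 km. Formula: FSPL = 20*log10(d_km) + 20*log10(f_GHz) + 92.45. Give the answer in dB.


20*log10(16.4) = 24.3
20*log10(38.5) = 31.71
FSPL = 148.5 dB

148.5 dB


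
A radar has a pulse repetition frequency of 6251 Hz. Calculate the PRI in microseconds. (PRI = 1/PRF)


PRI = 1/6251 = 0.0001599744 s = 160.0 us

160.0 us


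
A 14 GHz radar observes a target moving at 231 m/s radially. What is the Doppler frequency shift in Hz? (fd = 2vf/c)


fd = 2 * 231 * 14000000000.0 / 3e8 = 21560.0 Hz

21560.0 Hz


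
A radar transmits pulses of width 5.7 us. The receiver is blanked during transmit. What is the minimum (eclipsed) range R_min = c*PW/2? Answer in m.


R_min = 3e8 * 5.7e-6 / 2 = 855.0 m

855.0 m


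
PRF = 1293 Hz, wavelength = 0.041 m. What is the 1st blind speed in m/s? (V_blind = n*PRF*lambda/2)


V_blind = 1 * 1293 * 0.041 / 2 = 26.5 m/s

26.5 m/s


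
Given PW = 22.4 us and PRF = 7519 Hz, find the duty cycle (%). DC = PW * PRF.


DC = 22.4e-6 * 7519 * 100 = 16.84%

16.84%


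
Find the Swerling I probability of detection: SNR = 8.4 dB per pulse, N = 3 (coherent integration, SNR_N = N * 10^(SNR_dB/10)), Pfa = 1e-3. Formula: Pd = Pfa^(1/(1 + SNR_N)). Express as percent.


SNR_lin = 10^(8.4/10) = 6.91831
SNR_N = 3 * 6.91831 = 20.75493
1/(1 + SNR_N) = 1/21.75493 = 0.0459666
Pd = (1e-3)^0.0459666 = 0.72795
Pd = 72.8%

72.8%


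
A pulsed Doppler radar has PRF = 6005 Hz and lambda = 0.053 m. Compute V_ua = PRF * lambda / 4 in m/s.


V_ua = 6005 * 0.053 / 4 = 79.6 m/s

79.6 m/s


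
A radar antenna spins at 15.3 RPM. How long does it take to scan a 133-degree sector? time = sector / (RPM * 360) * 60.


t = 133 / (15.3 * 360) * 60 = 1.45 s

1.45 s


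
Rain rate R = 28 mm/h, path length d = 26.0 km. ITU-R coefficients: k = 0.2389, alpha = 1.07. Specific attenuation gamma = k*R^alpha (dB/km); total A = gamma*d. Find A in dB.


gamma = 0.2389 * 28^1.07 = 8.44647 dB/km
A = 8.44647 * 26.0 = 219.61 dB

219.61 dB


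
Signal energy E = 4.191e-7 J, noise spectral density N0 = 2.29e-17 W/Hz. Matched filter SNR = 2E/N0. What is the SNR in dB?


SNR_lin = 2 * 4.191e-7 / 2.29e-17 = 3.66e10
SNR_dB = 10*log10(3.66e10) = 105.6 dB

105.6 dB


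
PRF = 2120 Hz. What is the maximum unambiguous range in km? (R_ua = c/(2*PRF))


R_ua = 3e8 / (2 * 2120) = 70754.7 m = 70.8 km

70.8 km


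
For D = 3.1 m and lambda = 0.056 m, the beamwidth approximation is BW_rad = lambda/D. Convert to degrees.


BW_rad = 0.056 / 3.1 = 0.018065
BW_deg = 1.04 degrees

1.04 degrees


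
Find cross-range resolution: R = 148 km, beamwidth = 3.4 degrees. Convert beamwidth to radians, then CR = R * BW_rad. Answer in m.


BW_rad = 0.059341195
CR = 148000 * 0.059341195 = 8782.5 m

8782.5 m


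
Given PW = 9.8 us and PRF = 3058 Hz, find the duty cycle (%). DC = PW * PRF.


DC = 9.8e-6 * 3058 * 100 = 3.0%

3.0%


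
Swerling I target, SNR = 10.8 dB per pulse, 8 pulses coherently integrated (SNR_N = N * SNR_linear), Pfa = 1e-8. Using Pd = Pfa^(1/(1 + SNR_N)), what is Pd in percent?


SNR_lin = 10^(10.8/10) = 12.02264
SNR_N = 8 * 12.02264 = 96.18112
1/(1 + SNR_N) = 1/97.18112 = 0.0102901
Pd = (1e-8)^0.0102901 = 0.82733
Pd = 82.7%

82.7%


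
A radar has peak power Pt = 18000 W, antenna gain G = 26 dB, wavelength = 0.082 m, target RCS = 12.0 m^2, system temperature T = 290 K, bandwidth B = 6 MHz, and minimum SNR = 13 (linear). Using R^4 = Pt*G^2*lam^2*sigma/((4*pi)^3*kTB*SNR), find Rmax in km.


G_lin = 10^(26/10) = 398.107171
R^4 = 18000 * 398.107171^2 * 0.082^2 * 12.0 / ((4*pi)^3 * 1.38e-23 * 290 * 6000000.0 * 13)
R^4 = 3.71604e17 m^4
R_max = (3.71604e17)^(1/4) = 24689.9 m = 24.7 km

24.7 km


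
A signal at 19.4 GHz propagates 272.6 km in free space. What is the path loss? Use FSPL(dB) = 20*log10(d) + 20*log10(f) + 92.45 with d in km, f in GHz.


20*log10(272.6) = 48.71
20*log10(19.4) = 25.76
FSPL = 166.9 dB

166.9 dB


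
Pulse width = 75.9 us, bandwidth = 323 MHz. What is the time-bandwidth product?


TBP = 75.9 * 323 = 24515.7

24515.7


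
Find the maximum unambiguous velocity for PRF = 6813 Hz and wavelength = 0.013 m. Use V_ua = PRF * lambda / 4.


V_ua = 6813 * 0.013 / 4 = 22.1 m/s

22.1 m/s


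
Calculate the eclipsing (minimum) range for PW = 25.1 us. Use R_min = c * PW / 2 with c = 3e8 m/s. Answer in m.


R_min = 3e8 * 25.1e-6 / 2 = 3765.0 m

3765.0 m


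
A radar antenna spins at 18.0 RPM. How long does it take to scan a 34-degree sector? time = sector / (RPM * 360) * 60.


t = 34 / (18.0 * 360) * 60 = 0.31 s

0.31 s


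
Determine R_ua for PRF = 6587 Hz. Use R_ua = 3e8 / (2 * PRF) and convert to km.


R_ua = 3e8 / (2 * 6587) = 22772.1 m = 22.8 km

22.8 km


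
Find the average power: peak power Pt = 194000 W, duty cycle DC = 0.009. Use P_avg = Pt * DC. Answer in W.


P_avg = 194000 * 0.009 = 1746.0 W

1746.0 W


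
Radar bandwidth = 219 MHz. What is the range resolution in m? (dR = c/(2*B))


dR = 3e8 / (2 * 219000000.0) = 0.68 m

0.68 m


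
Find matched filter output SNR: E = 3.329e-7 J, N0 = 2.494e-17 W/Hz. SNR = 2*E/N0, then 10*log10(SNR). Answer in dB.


SNR_lin = 2 * 3.329e-7 / 2.494e-17 = 2.67e10
SNR_dB = 10*log10(2.67e10) = 104.3 dB

104.3 dB


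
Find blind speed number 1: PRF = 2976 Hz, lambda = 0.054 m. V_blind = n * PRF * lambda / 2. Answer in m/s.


V_blind = 1 * 2976 * 0.054 / 2 = 80.4 m/s

80.4 m/s


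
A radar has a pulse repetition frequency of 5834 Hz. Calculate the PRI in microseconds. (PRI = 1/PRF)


PRI = 1/5834 = 0.000171409 s = 171.4 us

171.4 us


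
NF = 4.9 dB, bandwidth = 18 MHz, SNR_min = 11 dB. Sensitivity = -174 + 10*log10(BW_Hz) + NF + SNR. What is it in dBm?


10*log10(18000000.0) = 72.55
S = -174 + 72.55 + 4.9 + 11 = -85.5 dBm

-85.5 dBm


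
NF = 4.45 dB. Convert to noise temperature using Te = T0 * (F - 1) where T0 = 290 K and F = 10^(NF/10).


NF_lin = 10^(4.45/10) = 2.786121
Te = 290 * (2.786121 - 1) = 518.0 K

518.0 K


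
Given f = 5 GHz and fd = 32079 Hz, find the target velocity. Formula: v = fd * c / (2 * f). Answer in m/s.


v = 32079 * 3e8 / (2 * 5000000000.0) = 962.4 m/s

962.4 m/s


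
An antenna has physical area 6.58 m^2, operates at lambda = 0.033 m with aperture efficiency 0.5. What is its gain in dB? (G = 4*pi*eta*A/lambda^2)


G_linear = 4*pi*0.5*6.58/0.033^2 = 37964.52
G_dB = 10*log10(37964.52) = 45.8 dB

45.8 dB


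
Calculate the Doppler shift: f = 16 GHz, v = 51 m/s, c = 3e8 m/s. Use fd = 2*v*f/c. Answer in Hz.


fd = 2 * 51 * 16000000000.0 / 3e8 = 5440.0 Hz

5440.0 Hz


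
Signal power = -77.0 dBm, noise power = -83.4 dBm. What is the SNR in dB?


SNR = -77.0 - (-83.4) = 6.4 dB

6.4 dB


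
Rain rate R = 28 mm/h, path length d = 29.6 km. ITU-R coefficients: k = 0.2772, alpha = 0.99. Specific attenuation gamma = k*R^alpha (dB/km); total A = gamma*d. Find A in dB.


gamma = 0.2772 * 28^0.99 = 7.507229 dB/km
A = 7.507229 * 29.6 = 222.21 dB

222.21 dB


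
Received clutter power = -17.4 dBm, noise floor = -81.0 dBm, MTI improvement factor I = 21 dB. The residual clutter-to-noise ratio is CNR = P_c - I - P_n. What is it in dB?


CNR = -17.4 - 21 - (-81.0) = 42.6 dB

42.6 dB


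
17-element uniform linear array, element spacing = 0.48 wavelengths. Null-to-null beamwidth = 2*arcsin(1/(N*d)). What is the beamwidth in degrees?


1/(N*d) = 1/(17*0.48) = 0.122549
BW = 2*arcsin(0.122549) = 14.1 degrees

14.1 degrees


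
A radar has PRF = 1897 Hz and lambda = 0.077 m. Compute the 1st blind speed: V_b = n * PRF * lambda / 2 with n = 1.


V_blind = 1 * 1897 * 0.077 / 2 = 73.0 m/s

73.0 m/s


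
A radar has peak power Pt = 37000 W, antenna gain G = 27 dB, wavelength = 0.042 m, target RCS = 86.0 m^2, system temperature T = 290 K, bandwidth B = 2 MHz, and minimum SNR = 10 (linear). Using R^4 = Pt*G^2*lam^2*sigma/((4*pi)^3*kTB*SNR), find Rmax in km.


G_lin = 10^(27/10) = 501.187234
R^4 = 37000 * 501.187234^2 * 0.042^2 * 86.0 / ((4*pi)^3 * 1.38e-23 * 290 * 2000000.0 * 10)
R^4 = 8.87692e18 m^4
R_max = (8.87692e18)^(1/4) = 54584.0 m = 54.6 km

54.6 km


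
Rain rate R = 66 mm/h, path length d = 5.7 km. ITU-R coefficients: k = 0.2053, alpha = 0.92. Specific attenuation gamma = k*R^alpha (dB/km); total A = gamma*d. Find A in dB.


gamma = 0.2053 * 66^0.92 = 9.691017 dB/km
A = 9.691017 * 5.7 = 55.24 dB

55.24 dB


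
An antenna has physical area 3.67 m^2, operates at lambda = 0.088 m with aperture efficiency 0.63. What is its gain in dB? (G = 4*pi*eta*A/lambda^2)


G_linear = 4*pi*0.63*3.67/0.088^2 = 3751.9
G_dB = 10*log10(3751.9) = 35.7 dB

35.7 dB


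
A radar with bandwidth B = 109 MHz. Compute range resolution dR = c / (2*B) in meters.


dR = 3e8 / (2 * 109000000.0) = 1.38 m

1.38 m


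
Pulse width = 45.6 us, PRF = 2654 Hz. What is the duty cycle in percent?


DC = 45.6e-6 * 2654 * 100 = 12.1%

12.1%


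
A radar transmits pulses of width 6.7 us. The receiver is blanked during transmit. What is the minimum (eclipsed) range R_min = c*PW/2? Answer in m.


R_min = 3e8 * 6.7e-6 / 2 = 1005.0 m

1005.0 m


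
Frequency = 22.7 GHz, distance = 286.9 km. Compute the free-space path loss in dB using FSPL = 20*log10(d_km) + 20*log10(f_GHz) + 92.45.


20*log10(286.9) = 49.15
20*log10(22.7) = 27.12
FSPL = 168.7 dB

168.7 dB


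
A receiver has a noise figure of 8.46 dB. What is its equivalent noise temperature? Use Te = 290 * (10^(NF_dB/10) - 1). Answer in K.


NF_lin = 10^(8.46/10) = 7.014553
Te = 290 * (7.014553 - 1) = 1744.2 K

1744.2 K


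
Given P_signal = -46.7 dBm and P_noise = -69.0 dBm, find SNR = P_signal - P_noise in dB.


SNR = -46.7 - (-69.0) = 22.3 dB

22.3 dB


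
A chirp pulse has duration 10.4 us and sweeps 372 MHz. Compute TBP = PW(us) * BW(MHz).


TBP = 10.4 * 372 = 3868.8

3868.8


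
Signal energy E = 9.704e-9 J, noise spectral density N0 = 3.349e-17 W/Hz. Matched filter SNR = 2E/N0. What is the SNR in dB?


SNR_lin = 2 * 9.704e-9 / 3.349e-17 = 5.795e8
SNR_dB = 10*log10(5.795e8) = 87.6 dB

87.6 dB


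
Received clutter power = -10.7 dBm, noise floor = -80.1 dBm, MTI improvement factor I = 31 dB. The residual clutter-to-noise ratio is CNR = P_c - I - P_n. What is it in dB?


CNR = -10.7 - 31 - (-80.1) = 38.4 dB

38.4 dB


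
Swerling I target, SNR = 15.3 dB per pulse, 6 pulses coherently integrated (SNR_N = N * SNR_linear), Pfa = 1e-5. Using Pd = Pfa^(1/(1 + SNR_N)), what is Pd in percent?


SNR_lin = 10^(15.3/10) = 33.88442
SNR_N = 6 * 33.88442 = 203.30652
1/(1 + SNR_N) = 1/204.30652 = 0.0048946
Pd = (1e-5)^0.0048946 = 0.94521
Pd = 94.5%

94.5%


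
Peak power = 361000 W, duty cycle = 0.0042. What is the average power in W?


P_avg = 361000 * 0.0042 = 1516.2 W

1516.2 W


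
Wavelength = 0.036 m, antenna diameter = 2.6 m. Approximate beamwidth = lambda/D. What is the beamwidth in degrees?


BW_rad = 0.036 / 2.6 = 0.013846
BW_deg = 0.79 degrees

0.79 degrees


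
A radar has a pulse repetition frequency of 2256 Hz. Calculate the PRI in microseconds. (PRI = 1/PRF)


PRI = 1/2256 = 0.0004432624 s = 443.3 us

443.3 us


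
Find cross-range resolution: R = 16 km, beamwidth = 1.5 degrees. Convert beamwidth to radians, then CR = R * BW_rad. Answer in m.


BW_rad = 0.026179939
CR = 16000 * 0.026179939 = 418.9 m

418.9 m


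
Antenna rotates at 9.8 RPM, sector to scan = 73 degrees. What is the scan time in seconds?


t = 73 / (9.8 * 360) * 60 = 1.24 s

1.24 s


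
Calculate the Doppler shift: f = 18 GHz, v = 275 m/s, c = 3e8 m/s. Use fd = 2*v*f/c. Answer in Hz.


fd = 2 * 275 * 18000000000.0 / 3e8 = 33000.0 Hz

33000.0 Hz


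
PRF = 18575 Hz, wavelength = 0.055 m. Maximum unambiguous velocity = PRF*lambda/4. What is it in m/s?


V_ua = 18575 * 0.055 / 4 = 255.4 m/s

255.4 m/s


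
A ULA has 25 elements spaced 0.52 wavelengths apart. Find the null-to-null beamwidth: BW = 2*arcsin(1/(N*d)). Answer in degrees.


1/(N*d) = 1/(25*0.52) = 0.076923
BW = 2*arcsin(0.076923) = 8.8 degrees

8.8 degrees


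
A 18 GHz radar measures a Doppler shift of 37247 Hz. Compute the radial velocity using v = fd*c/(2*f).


v = 37247 * 3e8 / (2 * 18000000000.0) = 310.4 m/s

310.4 m/s


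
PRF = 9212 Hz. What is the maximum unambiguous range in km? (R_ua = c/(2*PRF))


R_ua = 3e8 / (2 * 9212) = 16283.1 m = 16.3 km

16.3 km


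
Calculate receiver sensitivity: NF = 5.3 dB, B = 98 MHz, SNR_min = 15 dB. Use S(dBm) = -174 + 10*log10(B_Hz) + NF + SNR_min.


10*log10(98000000.0) = 79.91
S = -174 + 79.91 + 5.3 + 15 = -73.8 dBm

-73.8 dBm


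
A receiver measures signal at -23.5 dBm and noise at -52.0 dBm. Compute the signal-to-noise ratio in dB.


SNR = -23.5 - (-52.0) = 28.5 dB

28.5 dB


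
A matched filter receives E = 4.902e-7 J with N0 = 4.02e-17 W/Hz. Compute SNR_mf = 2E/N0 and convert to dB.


SNR_lin = 2 * 4.902e-7 / 4.02e-17 = 2.439e10
SNR_dB = 10*log10(2.439e10) = 103.9 dB

103.9 dB


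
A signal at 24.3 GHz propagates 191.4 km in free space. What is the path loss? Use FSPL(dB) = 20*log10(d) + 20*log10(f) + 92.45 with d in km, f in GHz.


20*log10(191.4) = 45.64
20*log10(24.3) = 27.71
FSPL = 165.8 dB

165.8 dB


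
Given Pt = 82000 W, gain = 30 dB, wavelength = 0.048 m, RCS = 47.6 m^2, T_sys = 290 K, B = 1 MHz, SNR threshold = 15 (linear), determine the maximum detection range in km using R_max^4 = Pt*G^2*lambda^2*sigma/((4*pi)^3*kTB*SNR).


G_lin = 10^(30/10) = 1000.0
R^4 = 82000 * 1000.0^2 * 0.048^2 * 47.6 / ((4*pi)^3 * 1.38e-23 * 290 * 1000000.0 * 15)
R^4 = 7.54928e19 m^4
R_max = (7.54928e19)^(1/4) = 93213.0 m = 93.2 km

93.2 km


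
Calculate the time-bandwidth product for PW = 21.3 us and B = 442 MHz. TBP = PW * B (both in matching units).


TBP = 21.3 * 442 = 9414.6

9414.6


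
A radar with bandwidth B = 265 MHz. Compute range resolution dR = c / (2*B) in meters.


dR = 3e8 / (2 * 265000000.0) = 0.57 m

0.57 m


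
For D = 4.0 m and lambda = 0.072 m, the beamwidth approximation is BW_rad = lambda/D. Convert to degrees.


BW_rad = 0.072 / 4.0 = 0.018
BW_deg = 1.03 degrees

1.03 degrees


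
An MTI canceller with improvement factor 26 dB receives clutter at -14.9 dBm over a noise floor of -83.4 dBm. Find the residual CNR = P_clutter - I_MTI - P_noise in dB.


CNR = -14.9 - 26 - (-83.4) = 42.5 dB

42.5 dB


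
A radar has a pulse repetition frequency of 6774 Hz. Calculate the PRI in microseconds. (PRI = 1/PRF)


PRI = 1/6774 = 0.0001476233 s = 147.6 us

147.6 us


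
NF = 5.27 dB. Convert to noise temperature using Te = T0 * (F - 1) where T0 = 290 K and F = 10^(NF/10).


NF_lin = 10^(5.27/10) = 3.365116
Te = 290 * (3.365116 - 1) = 685.9 K

685.9 K


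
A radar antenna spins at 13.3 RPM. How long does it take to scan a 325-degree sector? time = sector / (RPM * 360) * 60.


t = 325 / (13.3 * 360) * 60 = 4.07 s

4.07 s


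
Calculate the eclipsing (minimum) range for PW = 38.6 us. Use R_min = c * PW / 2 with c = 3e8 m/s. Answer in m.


R_min = 3e8 * 38.6e-6 / 2 = 5790.0 m

5790.0 m


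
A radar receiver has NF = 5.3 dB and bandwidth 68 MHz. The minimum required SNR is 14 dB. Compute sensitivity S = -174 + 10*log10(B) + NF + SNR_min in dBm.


10*log10(68000000.0) = 78.33
S = -174 + 78.33 + 5.3 + 14 = -76.4 dBm

-76.4 dBm


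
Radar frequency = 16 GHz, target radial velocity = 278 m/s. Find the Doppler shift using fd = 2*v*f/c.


fd = 2 * 278 * 16000000000.0 / 3e8 = 29653.3 Hz

29653.3 Hz


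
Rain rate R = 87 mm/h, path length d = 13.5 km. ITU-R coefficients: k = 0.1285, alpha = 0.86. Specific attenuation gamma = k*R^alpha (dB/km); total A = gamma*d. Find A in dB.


gamma = 0.1285 * 87^0.86 = 5.982596 dB/km
A = 5.982596 * 13.5 = 80.77 dB

80.77 dB


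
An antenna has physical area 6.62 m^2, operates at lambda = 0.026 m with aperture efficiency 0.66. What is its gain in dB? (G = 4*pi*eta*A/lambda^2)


G_linear = 4*pi*0.66*6.62/0.026^2 = 81220.39
G_dB = 10*log10(81220.39) = 49.1 dB

49.1 dB


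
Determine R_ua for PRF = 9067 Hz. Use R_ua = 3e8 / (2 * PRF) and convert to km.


R_ua = 3e8 / (2 * 9067) = 16543.5 m = 16.5 km

16.5 km


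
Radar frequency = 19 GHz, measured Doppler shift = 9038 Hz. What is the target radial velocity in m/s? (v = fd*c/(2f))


v = 9038 * 3e8 / (2 * 19000000000.0) = 71.4 m/s

71.4 m/s


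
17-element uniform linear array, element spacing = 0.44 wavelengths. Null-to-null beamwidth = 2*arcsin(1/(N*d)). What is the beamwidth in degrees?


1/(N*d) = 1/(17*0.44) = 0.13369
BW = 2*arcsin(0.13369) = 15.4 degrees

15.4 degrees


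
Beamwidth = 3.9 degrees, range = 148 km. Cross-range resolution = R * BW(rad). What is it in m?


BW_rad = 0.068067841
CR = 148000 * 0.068067841 = 10074.0 m

10074.0 m


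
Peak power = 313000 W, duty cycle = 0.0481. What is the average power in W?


P_avg = 313000 * 0.0481 = 15055.3 W

15055.3 W


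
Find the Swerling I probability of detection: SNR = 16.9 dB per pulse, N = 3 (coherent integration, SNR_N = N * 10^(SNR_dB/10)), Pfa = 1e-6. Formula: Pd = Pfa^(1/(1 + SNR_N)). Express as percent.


SNR_lin = 10^(16.9/10) = 48.97788
SNR_N = 3 * 48.97788 = 146.93364
1/(1 + SNR_N) = 1/147.93364 = 0.0067598
Pd = (1e-6)^0.0067598 = 0.91084
Pd = 91.1%

91.1%


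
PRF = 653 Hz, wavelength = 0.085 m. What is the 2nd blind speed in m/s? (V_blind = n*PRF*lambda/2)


V_blind = 2 * 653 * 0.085 / 2 = 55.5 m/s

55.5 m/s


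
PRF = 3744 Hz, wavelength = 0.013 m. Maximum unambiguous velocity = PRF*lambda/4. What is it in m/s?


V_ua = 3744 * 0.013 / 4 = 12.2 m/s

12.2 m/s


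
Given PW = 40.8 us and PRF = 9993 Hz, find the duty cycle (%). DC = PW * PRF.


DC = 40.8e-6 * 9993 * 100 = 40.77%

40.77%


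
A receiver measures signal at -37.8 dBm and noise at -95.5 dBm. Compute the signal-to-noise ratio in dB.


SNR = -37.8 - (-95.5) = 57.7 dB

57.7 dB


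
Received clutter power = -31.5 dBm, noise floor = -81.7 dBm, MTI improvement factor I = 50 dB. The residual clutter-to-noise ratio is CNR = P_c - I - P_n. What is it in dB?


CNR = -31.5 - 50 - (-81.7) = 0.2 dB

0.2 dB


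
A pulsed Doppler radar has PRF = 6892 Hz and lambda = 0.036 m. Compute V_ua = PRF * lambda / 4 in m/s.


V_ua = 6892 * 0.036 / 4 = 62.0 m/s

62.0 m/s


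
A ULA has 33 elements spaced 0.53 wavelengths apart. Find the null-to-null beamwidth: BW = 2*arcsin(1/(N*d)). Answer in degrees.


1/(N*d) = 1/(33*0.53) = 0.057176
BW = 2*arcsin(0.057176) = 6.6 degrees

6.6 degrees


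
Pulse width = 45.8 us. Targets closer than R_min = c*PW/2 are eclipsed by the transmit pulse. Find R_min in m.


R_min = 3e8 * 45.8e-6 / 2 = 6870.0 m

6870.0 m


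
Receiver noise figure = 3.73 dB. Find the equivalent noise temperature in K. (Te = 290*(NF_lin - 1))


NF_lin = 10^(3.73/10) = 2.360478
Te = 290 * (2.360478 - 1) = 394.5 K

394.5 K


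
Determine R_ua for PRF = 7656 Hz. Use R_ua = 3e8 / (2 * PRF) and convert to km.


R_ua = 3e8 / (2 * 7656) = 19592.5 m = 19.6 km

19.6 km


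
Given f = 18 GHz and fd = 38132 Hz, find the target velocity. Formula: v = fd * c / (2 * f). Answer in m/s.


v = 38132 * 3e8 / (2 * 18000000000.0) = 317.8 m/s

317.8 m/s


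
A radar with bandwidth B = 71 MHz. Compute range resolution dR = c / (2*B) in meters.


dR = 3e8 / (2 * 71000000.0) = 2.11 m

2.11 m


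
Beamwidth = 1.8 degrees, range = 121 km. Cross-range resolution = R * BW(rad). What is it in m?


BW_rad = 0.031415927
CR = 121000 * 0.031415927 = 3801.3 m

3801.3 m


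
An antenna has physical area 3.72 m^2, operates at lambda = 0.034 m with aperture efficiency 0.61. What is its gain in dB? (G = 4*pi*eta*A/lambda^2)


G_linear = 4*pi*0.61*3.72/0.034^2 = 24667.48
G_dB = 10*log10(24667.48) = 43.9 dB

43.9 dB


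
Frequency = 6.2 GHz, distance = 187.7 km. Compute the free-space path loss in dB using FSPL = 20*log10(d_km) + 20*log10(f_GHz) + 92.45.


20*log10(187.7) = 45.47
20*log10(6.2) = 15.85
FSPL = 153.8 dB

153.8 dB


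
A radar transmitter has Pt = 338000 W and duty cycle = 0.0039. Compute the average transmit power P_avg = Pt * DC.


P_avg = 338000 * 0.0039 = 1318.2 W

1318.2 W


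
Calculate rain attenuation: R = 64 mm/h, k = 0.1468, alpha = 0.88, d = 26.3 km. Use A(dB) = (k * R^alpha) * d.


gamma = 0.1468 * 64^0.88 = 5.703802 dB/km
A = 5.703802 * 26.3 = 150.01 dB

150.01 dB


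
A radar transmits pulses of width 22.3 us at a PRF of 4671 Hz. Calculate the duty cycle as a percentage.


DC = 22.3e-6 * 4671 * 100 = 10.42%

10.42%


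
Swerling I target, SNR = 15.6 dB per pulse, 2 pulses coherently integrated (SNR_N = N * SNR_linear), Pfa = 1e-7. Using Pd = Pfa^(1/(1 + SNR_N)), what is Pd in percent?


SNR_lin = 10^(15.6/10) = 36.30781
SNR_N = 2 * 36.30781 = 72.61562
1/(1 + SNR_N) = 1/73.61562 = 0.0135841
Pd = (1e-7)^0.0135841 = 0.80336
Pd = 80.3%

80.3%


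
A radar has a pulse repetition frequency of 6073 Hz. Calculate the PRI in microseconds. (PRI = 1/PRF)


PRI = 1/6073 = 0.0001646633 s = 164.7 us

164.7 us


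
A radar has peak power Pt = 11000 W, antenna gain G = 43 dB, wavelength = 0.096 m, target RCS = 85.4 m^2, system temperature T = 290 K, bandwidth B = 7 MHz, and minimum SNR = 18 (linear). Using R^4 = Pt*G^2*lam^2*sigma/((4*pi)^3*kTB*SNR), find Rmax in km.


G_lin = 10^(43/10) = 19952.62315
R^4 = 11000 * 19952.62315^2 * 0.096^2 * 85.4 / ((4*pi)^3 * 1.38e-23 * 290 * 7000000.0 * 18)
R^4 = 3.44442e21 m^4
R_max = (3.44442e21)^(1/4) = 242258.5 m = 242.3 km

242.3 km


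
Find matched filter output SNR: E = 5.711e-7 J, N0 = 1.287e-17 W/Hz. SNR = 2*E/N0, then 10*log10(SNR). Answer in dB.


SNR_lin = 2 * 5.711e-7 / 1.287e-17 = 8.875e10
SNR_dB = 10*log10(8.875e10) = 109.5 dB

109.5 dB


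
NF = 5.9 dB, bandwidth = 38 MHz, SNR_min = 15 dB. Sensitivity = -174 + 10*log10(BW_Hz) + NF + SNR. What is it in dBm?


10*log10(38000000.0) = 75.8
S = -174 + 75.8 + 5.9 + 15 = -77.3 dBm

-77.3 dBm


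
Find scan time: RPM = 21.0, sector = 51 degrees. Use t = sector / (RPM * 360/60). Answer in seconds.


t = 51 / (21.0 * 360) * 60 = 0.4 s

0.4 s


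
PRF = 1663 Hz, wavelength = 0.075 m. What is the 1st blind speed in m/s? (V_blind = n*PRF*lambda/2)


V_blind = 1 * 1663 * 0.075 / 2 = 62.4 m/s

62.4 m/s


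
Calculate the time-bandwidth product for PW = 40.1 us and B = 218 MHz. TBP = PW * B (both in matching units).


TBP = 40.1 * 218 = 8741.8

8741.8


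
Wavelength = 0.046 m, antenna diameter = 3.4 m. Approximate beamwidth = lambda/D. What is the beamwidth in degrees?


BW_rad = 0.046 / 3.4 = 0.013529
BW_deg = 0.78 degrees

0.78 degrees


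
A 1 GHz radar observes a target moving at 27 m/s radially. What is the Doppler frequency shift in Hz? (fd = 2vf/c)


fd = 2 * 27 * 1000000000.0 / 3e8 = 180.0 Hz

180.0 Hz


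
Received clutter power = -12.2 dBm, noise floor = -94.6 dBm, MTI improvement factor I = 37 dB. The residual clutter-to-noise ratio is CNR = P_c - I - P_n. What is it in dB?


CNR = -12.2 - 37 - (-94.6) = 45.4 dB

45.4 dB


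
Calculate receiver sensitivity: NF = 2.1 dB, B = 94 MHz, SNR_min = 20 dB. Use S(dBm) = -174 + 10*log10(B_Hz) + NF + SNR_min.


10*log10(94000000.0) = 79.73
S = -174 + 79.73 + 2.1 + 20 = -72.2 dBm

-72.2 dBm


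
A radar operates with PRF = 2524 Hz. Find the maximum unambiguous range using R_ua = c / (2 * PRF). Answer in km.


R_ua = 3e8 / (2 * 2524) = 59429.5 m = 59.4 km

59.4 km


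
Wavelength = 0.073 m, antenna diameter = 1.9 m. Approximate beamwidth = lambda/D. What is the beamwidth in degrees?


BW_rad = 0.073 / 1.9 = 0.038421
BW_deg = 2.2 degrees

2.2 degrees


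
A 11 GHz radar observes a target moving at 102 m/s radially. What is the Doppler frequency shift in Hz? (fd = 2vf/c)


fd = 2 * 102 * 11000000000.0 / 3e8 = 7480.0 Hz

7480.0 Hz


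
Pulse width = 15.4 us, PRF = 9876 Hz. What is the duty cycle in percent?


DC = 15.4e-6 * 9876 * 100 = 15.21%

15.21%


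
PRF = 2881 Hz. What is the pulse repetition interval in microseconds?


PRI = 1/2881 = 0.0003471017 s = 347.1 us

347.1 us


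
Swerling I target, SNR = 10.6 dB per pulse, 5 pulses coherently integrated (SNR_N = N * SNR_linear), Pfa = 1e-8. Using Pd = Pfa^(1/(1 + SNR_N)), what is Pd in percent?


SNR_lin = 10^(10.6/10) = 11.48154
SNR_N = 5 * 11.48154 = 57.4077
1/(1 + SNR_N) = 1/58.4077 = 0.017121
Pd = (1e-8)^0.017121 = 0.72951
Pd = 73.0%

73.0%


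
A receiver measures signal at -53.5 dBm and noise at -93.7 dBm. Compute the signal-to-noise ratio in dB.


SNR = -53.5 - (-93.7) = 40.2 dB

40.2 dB


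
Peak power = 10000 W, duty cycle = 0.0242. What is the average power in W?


P_avg = 10000 * 0.0242 = 242.0 W

242.0 W


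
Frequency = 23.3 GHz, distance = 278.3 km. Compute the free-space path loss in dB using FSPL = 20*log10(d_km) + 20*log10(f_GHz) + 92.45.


20*log10(278.3) = 48.89
20*log10(23.3) = 27.35
FSPL = 168.7 dB

168.7 dB


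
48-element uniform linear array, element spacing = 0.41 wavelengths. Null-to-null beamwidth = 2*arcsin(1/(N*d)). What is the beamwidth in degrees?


1/(N*d) = 1/(48*0.41) = 0.050813
BW = 2*arcsin(0.050813) = 5.8 degrees

5.8 degrees


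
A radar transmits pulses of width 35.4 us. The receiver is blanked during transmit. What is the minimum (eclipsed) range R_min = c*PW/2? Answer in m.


R_min = 3e8 * 35.4e-6 / 2 = 5310.0 m

5310.0 m


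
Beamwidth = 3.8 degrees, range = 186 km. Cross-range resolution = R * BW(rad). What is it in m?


BW_rad = 0.066322512
CR = 186000 * 0.066322512 = 12336.0 m

12336.0 m


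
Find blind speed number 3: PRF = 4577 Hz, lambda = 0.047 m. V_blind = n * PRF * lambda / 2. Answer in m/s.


V_blind = 3 * 4577 * 0.047 / 2 = 322.7 m/s

322.7 m/s


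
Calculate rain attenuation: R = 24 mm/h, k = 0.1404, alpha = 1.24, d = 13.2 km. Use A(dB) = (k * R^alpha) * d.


gamma = 0.1404 * 24^1.24 = 7.224854 dB/km
A = 7.224854 * 13.2 = 95.37 dB

95.37 dB


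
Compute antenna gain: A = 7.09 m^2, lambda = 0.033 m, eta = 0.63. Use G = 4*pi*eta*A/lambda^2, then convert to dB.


G_linear = 4*pi*0.63*7.09/0.033^2 = 51542.89
G_dB = 10*log10(51542.89) = 47.1 dB

47.1 dB


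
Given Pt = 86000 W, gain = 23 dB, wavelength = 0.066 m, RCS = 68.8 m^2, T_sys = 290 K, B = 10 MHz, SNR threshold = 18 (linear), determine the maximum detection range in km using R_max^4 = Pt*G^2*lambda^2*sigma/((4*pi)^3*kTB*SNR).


G_lin = 10^(23/10) = 199.526231
R^4 = 86000 * 199.526231^2 * 0.066^2 * 68.8 / ((4*pi)^3 * 1.38e-23 * 290 * 10000000.0 * 18)
R^4 = 7.17787e17 m^4
R_max = (7.17787e17)^(1/4) = 29107.1 m = 29.1 km

29.1 km


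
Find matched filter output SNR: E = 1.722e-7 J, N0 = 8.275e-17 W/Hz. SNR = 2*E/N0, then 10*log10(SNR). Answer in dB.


SNR_lin = 2 * 1.722e-7 / 8.275e-17 = 4.162e9
SNR_dB = 10*log10(4.162e9) = 96.2 dB

96.2 dB


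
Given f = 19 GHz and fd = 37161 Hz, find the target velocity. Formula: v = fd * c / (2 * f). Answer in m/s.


v = 37161 * 3e8 / (2 * 19000000000.0) = 293.4 m/s

293.4 m/s


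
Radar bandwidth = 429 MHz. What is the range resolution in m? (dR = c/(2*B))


dR = 3e8 / (2 * 429000000.0) = 0.35 m

0.35 m


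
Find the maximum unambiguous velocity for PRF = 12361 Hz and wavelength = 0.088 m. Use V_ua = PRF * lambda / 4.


V_ua = 12361 * 0.088 / 4 = 271.9 m/s

271.9 m/s


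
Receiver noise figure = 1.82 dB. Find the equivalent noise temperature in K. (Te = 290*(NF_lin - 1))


NF_lin = 10^(1.82/10) = 1.520548
Te = 290 * (1.520548 - 1) = 151.0 K

151.0 K


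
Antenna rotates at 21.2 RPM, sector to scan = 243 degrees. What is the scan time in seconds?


t = 243 / (21.2 * 360) * 60 = 1.91 s

1.91 s


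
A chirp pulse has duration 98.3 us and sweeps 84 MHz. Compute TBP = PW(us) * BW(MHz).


TBP = 98.3 * 84 = 8257.2

8257.2


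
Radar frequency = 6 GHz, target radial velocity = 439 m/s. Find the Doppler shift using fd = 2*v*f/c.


fd = 2 * 439 * 6000000000.0 / 3e8 = 17560.0 Hz

17560.0 Hz


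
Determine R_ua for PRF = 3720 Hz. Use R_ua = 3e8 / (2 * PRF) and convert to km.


R_ua = 3e8 / (2 * 3720) = 40322.6 m = 40.3 km

40.3 km


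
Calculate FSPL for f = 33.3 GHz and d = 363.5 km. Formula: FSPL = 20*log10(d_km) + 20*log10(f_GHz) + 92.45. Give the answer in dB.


20*log10(363.5) = 51.21
20*log10(33.3) = 30.45
FSPL = 174.1 dB

174.1 dB


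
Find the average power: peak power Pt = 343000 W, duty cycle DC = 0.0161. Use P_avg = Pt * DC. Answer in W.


P_avg = 343000 * 0.0161 = 5522.3 W

5522.3 W


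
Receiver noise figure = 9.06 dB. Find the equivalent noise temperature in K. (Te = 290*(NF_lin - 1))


NF_lin = 10^(9.06/10) = 8.053784
Te = 290 * (8.053784 - 1) = 2045.6 K

2045.6 K


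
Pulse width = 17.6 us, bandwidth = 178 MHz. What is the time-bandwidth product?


TBP = 17.6 * 178 = 3132.8

3132.8


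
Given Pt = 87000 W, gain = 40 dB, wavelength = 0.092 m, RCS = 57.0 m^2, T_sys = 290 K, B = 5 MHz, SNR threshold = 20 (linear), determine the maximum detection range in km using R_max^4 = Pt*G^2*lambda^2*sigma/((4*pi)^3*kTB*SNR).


G_lin = 10^(40/10) = 10000.0
R^4 = 87000 * 10000.0^2 * 0.092^2 * 57.0 / ((4*pi)^3 * 1.38e-23 * 290 * 5000000.0 * 20)
R^4 = 5.28522e21 m^4
R_max = (5.28522e21)^(1/4) = 269628.5 m = 269.6 km

269.6 km


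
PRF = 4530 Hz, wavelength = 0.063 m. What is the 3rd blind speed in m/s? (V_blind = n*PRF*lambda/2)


V_blind = 3 * 4530 * 0.063 / 2 = 428.1 m/s

428.1 m/s


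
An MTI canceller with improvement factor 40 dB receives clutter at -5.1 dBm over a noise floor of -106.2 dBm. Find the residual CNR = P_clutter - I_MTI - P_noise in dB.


CNR = -5.1 - 40 - (-106.2) = 61.1 dB

61.1 dB


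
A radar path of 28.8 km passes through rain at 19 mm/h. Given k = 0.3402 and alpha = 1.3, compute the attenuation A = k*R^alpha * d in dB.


gamma = 0.3402 * 19^1.3 = 15.63558 dB/km
A = 15.63558 * 28.8 = 450.3 dB

450.3 dB


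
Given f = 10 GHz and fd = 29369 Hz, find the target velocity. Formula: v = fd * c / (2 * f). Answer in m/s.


v = 29369 * 3e8 / (2 * 10000000000.0) = 440.5 m/s

440.5 m/s


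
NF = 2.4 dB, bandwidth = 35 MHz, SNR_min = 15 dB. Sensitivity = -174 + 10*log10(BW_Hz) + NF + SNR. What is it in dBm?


10*log10(35000000.0) = 75.44
S = -174 + 75.44 + 2.4 + 15 = -81.2 dBm

-81.2 dBm


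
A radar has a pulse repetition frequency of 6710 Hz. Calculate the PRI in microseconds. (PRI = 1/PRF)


PRI = 1/6710 = 0.0001490313 s = 149.0 us

149.0 us
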